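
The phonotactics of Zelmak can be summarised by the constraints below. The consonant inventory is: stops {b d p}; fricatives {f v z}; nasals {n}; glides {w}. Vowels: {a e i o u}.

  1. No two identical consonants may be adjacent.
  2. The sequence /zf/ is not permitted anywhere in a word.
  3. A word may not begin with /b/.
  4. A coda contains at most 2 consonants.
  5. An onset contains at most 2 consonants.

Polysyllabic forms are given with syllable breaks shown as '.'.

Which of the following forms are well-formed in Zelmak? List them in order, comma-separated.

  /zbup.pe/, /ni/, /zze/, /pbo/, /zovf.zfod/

/ni/, /pbo/

/zbup.pe/ — violates constraint 1: adjacent identical consonants /pp/ → ill-formed
/ni/ — σ1 onset /n/, coda /∅/ ok → well-formed
/zze/ — violates constraint 1: adjacent identical consonants /zz/ → ill-formed
/pbo/ — σ1 onset /pb/ (2C), coda /∅/ ok → well-formed
/zovf.zfod/ — violates constraint 2: contains banned sequence /zf/ → ill-formed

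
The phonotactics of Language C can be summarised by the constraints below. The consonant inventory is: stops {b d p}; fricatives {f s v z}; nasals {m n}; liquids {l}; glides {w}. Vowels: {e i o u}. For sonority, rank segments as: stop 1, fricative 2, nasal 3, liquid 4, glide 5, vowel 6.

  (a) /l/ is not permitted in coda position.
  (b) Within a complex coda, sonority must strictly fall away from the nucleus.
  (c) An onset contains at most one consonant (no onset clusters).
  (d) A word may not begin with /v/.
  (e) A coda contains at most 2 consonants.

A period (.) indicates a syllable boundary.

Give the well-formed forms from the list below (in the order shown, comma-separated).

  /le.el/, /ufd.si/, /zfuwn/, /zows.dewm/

/le.el/ — violates constraint (a): syllable 2 coda contains /l/ → ill-formed
/ufd.si/ — σ1 onset /∅/, coda /fd/ (2→1 falls) ok; σ2 onset /s/, coda /∅/ ok → well-formed
/zfuwn/ — violates constraint (c): syllable 1 onset /zf/ has 2 consonants (> 1) → ill-formed
/zows.dewm/ — σ1 onset /z/, coda /ws/ (5→2 falls) ok; σ2 onset /d/, coda /wm/ (5→3 falls) ok → well-formed

/ufd.si/, /zows.dewm/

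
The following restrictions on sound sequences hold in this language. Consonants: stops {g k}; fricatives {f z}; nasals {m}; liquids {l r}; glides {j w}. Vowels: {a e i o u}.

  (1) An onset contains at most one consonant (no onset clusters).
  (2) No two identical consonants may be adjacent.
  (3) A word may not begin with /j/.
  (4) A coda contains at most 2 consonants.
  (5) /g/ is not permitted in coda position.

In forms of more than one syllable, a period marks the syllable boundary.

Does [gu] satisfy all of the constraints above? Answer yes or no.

yes

[gu] — σ1 onset /g/, coda /∅/ ok → well-formed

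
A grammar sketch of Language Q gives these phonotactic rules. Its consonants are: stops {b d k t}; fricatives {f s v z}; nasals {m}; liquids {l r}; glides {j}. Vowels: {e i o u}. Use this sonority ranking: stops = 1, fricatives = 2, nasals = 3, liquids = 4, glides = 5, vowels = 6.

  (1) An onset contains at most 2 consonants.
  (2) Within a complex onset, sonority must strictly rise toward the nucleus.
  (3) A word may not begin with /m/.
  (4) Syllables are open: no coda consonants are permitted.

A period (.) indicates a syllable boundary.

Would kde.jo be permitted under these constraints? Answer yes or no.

kde.jo — violates constraint 2: syllable 1 onset /kd/: /k/ (stop, 1) → /d/ (stop, 1) does not rise → not permitted

no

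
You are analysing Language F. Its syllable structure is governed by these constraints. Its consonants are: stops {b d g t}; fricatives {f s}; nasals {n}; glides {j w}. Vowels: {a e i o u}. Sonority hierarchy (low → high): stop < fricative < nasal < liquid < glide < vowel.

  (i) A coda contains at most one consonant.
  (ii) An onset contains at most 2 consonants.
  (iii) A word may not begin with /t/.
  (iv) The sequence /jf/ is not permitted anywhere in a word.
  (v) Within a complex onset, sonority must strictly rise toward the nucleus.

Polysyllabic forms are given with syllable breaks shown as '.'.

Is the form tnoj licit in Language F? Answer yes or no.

tnoj — violates constraint (iii): word begins with /t/ → illicit

no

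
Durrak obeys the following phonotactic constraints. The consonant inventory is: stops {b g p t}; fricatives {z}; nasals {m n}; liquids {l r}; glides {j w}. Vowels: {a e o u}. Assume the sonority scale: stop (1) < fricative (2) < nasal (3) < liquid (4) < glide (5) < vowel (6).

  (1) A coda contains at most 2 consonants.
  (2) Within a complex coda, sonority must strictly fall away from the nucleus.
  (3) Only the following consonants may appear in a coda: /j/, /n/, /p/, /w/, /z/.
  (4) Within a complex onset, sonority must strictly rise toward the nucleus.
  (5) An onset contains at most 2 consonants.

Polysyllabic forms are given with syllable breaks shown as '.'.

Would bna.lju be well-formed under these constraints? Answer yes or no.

yes

bna.lju — σ1 onset /bn/ (1→3 rises), coda /∅/ ok; σ2 onset /lj/ (4→5 rises), coda /∅/ ok → well-formed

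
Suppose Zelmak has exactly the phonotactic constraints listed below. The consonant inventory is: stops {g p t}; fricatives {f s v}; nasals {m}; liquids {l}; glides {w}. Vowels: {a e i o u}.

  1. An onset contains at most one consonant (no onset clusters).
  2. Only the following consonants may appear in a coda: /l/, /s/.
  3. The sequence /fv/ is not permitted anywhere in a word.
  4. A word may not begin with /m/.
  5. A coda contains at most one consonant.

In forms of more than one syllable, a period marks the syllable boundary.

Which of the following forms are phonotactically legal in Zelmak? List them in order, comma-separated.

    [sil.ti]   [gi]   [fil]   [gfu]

[sil.ti] — σ1 onset /s/, coda /l/ ok; σ2 onset /t/, coda /∅/ ok → phonotactically legal
[gi] — σ1 onset /g/, coda /∅/ ok → phonotactically legal
[fil] — σ1 onset /f/, coda /l/ ok → phonotactically legal
[gfu] — violates constraint 1: syllable 1 onset /gf/ has 2 consonants (> 1) → phonotactically illegal

[sil.ti], [gi], [fil]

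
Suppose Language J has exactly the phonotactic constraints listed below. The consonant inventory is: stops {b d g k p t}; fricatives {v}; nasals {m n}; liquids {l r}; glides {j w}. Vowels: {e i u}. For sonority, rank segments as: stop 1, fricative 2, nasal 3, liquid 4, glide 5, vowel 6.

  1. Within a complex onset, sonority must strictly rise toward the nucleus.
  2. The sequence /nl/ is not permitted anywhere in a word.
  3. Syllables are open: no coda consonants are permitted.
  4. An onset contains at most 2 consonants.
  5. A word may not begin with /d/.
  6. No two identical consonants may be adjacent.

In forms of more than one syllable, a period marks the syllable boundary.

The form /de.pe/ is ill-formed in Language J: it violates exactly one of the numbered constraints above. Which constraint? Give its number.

5

/de.pe/: word begins with /d/.
This is a violation of constraint 5: "A word may not begin with /d/."
The remaining constraints (1, 2, 3, 4, 6) are satisfied.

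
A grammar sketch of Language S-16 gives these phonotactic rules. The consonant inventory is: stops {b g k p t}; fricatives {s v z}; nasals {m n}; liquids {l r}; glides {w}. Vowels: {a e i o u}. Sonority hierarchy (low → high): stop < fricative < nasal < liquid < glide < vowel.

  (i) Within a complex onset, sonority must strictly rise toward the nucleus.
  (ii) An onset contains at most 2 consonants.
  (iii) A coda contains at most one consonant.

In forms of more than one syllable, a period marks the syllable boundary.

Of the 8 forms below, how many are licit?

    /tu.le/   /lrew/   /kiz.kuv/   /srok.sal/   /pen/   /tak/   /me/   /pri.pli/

/tu.le/ — σ1 onset /t/, coda /∅/ ok; σ2 onset /l/, coda /∅/ ok → licit
/lrew/ — violates constraint (i): syllable 1 onset /lr/: /l/ (liquid, 4) → /r/ (liquid, 4) does not rise → illicit
/kiz.kuv/ — σ1 onset /k/, coda /z/ ok; σ2 onset /k/, coda /v/ ok → licit
/srok.sal/ — σ1 onset /sr/ (2→4 rises), coda /k/ ok; σ2 onset /s/, coda /l/ ok → licit
/pen/ — σ1 onset /p/, coda /n/ ok → licit
/tak/ — σ1 onset /t/, coda /k/ ok → licit
/me/ — σ1 onset /m/, coda /∅/ ok → licit
/pri.pli/ — σ1 onset /pr/ (1→4 rises), coda /∅/ ok; σ2 onset /pl/ (1→4 rises), coda /∅/ ok → licit
Licit: /tu.le/, /kiz.kuv/, /srok.sal/, /pen/, /tak/, /me/, /pri.pli/ → 7.

7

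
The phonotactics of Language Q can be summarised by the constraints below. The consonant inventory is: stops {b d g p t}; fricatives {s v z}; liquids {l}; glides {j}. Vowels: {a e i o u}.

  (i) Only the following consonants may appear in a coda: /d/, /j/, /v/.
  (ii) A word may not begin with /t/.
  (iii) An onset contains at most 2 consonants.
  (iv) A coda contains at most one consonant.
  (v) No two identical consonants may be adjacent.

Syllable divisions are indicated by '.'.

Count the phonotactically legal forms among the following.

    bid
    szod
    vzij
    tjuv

3

bid — σ1 onset /b/, coda /d/ ok → phonotactically legal
szod — σ1 onset /sz/ (2C), coda /d/ ok → phonotactically legal
vzij — σ1 onset /vz/ (2C), coda /j/ ok → phonotactically legal
tjuv — violates constraint (ii): word begins with /t/ → phonotactically illegal
Phonotactically legal: bid, szod, vzij → 3.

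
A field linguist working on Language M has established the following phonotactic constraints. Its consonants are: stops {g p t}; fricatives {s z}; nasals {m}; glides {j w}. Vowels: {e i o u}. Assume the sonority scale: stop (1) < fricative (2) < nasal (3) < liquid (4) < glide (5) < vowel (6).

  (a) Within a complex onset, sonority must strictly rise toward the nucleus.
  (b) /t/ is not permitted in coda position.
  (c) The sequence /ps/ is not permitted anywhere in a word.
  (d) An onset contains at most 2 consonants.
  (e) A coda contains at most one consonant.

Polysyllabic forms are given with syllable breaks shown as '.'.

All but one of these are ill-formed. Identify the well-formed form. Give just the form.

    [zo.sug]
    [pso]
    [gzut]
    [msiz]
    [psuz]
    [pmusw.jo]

[zo.sug]

[zo.sug] — σ1 onset /z/, coda /∅/ ok; σ2 onset /s/, coda /g/ ok → well-formed
[pso] — violates constraint (c): contains banned sequence /ps/ → ill-formed
[gzut] — violates constraint (b): syllable 1 coda contains /t/ → ill-formed
[msiz] — violates constraint (a): syllable 1 onset /ms/: /m/ (nasal, 3) → /s/ (fricative, 2) does not rise → ill-formed
[psuz] — violates constraint (c): contains banned sequence /ps/ → ill-formed
[pmusw.jo] — violates constraint (e): syllable 1 coda /sw/ has 2 consonants (> 1) → ill-formed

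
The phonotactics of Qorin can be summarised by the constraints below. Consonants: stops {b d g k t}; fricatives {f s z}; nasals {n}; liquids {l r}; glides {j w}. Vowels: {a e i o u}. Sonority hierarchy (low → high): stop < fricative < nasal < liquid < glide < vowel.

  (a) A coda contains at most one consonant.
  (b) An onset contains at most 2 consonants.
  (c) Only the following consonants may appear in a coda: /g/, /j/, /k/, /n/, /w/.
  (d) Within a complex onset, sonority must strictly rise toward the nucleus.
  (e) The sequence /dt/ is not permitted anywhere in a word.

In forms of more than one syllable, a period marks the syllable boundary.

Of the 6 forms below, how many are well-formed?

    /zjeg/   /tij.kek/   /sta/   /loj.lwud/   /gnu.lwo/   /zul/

/zjeg/ — σ1 onset /zj/ (2→5 rises), coda /g/ ok → well-formed
/tij.kek/ — σ1 onset /t/, coda /j/ ok; σ2 onset /k/, coda /k/ ok → well-formed
/sta/ — violates constraint (d): syllable 1 onset /st/: /s/ (fricative, 2) → /t/ (stop, 1) does not rise → ill-formed
/loj.lwud/ — violates constraint (c): syllable 2 coda contains /d/, which is not a licensed coda consonant → ill-formed
/gnu.lwo/ — σ1 onset /gn/ (1→3 rises), coda /∅/ ok; σ2 onset /lw/ (4→5 rises), coda /∅/ ok → well-formed
/zul/ — violates constraint (c): syllable 1 coda contains /l/, which is not a licensed coda consonant → ill-formed
Well-formed: /zjeg/, /tij.kek/, /gnu.lwo/ → 3.

3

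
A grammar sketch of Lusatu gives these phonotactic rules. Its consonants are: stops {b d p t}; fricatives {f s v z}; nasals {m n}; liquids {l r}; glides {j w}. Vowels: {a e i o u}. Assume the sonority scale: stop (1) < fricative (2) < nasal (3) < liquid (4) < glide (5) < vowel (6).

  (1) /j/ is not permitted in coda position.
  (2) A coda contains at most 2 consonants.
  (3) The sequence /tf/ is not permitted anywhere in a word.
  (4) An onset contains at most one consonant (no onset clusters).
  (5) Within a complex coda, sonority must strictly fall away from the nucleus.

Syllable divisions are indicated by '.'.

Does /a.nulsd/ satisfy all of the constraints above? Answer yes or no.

no

/a.nulsd/ — violates constraint 2: syllable 2 coda /lsd/ has 3 consonants (> 2) → phonotactically illegal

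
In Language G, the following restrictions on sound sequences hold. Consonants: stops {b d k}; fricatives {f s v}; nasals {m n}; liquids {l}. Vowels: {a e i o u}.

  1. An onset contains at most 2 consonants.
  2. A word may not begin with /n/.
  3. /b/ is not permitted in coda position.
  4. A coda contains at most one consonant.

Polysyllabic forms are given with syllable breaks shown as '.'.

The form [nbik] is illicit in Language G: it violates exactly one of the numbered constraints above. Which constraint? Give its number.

[nbik]: word begins with /n/.
This is a violation of constraint 2: "A word may not begin with /n/."
The remaining constraints (1, 3, 4) are satisfied.

2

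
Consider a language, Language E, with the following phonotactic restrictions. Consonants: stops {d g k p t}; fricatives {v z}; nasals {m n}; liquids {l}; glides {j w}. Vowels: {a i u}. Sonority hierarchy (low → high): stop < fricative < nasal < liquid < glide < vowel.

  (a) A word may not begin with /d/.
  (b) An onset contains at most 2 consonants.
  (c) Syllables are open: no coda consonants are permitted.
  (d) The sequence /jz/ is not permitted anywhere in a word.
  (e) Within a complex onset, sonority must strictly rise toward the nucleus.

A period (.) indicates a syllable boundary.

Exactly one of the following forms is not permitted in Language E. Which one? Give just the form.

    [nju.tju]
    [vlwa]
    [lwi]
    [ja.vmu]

[nju.tju] — σ1 onset /nj/ (3→5 rises), coda /∅/ ok; σ2 onset /tj/ (1→5 rises), coda /∅/ ok → permitted
[vlwa] — violates constraint (b): syllable 1 onset /vlw/ has 3 consonants (> 2) → not permitted
[lwi] — σ1 onset /lw/ (4→5 rises), coda /∅/ ok → permitted
[ja.vmu] — σ1 onset /j/, coda /∅/ ok; σ2 onset /vm/ (2→3 rises), coda /∅/ ok → permitted

[vlwa]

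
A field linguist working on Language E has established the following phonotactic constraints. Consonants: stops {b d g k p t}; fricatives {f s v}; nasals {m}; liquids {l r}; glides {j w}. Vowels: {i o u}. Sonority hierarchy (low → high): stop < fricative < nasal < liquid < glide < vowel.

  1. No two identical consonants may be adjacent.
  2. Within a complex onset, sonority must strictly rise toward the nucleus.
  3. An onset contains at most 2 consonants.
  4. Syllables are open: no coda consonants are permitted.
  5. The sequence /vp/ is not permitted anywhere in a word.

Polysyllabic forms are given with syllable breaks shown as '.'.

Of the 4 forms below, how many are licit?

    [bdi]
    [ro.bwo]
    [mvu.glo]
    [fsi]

[bdi] — violates constraint 2: syllable 1 onset /bd/: /b/ (stop, 1) → /d/ (stop, 1) does not rise → illicit
[ro.bwo] — σ1 onset /r/, coda /∅/ ok; σ2 onset /bw/ (1→5 rises), coda /∅/ ok → licit
[mvu.glo] — violates constraint 2: syllable 1 onset /mv/: /m/ (nasal, 3) → /v/ (fricative, 2) does not rise → illicit
[fsi] — violates constraint 2: syllable 1 onset /fs/: /f/ (fricative, 2) → /s/ (fricative, 2) does not rise → illicit
Licit: [ro.bwo] → 1.

1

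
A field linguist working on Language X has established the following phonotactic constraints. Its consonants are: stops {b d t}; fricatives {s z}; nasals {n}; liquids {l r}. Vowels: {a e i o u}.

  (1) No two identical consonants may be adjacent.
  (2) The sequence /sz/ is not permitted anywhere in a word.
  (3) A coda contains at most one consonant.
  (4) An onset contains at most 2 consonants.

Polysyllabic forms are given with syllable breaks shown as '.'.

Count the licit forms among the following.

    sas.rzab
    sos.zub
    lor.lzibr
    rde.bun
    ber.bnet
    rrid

sas.rzab — σ1 onset /s/, coda /s/ ok; σ2 onset /rz/ (2C), coda /b/ ok → licit
sos.zub — violates constraint 2: contains banned sequence /sz/ → illicit
lor.lzibr — violates constraint 3: syllable 2 coda /br/ has 2 consonants (> 1) → illicit
rde.bun — σ1 onset /rd/ (2C), coda /∅/ ok; σ2 onset /b/, coda /n/ ok → licit
ber.bnet — σ1 onset /b/, coda /r/ ok; σ2 onset /bn/ (2C), coda /t/ ok → licit
rrid — violates constraint 1: adjacent identical consonants /rr/ → illicit
Licit: sas.rzab, rde.bun, ber.bnet → 3.

3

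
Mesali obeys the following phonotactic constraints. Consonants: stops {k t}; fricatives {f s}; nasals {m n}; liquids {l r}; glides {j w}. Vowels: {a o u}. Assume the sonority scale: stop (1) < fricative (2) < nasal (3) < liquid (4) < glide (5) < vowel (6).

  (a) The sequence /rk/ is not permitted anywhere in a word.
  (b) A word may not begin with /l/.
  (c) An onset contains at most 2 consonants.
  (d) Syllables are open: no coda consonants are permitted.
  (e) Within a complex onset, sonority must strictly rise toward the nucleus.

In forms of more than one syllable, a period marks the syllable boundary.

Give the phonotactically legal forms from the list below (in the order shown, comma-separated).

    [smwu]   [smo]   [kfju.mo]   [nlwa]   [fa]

[smwu] — violates constraint (c): syllable 1 onset /smw/ has 3 consonants (> 2) → phonotactically illegal
[smo] — σ1 onset /sm/ (2→3 rises), coda /∅/ ok → phonotactically legal
[kfju.mo] — violates constraint (c): syllable 1 onset /kfj/ has 3 consonants (> 2) → phonotactically illegal
[nlwa] — violates constraint (c): syllable 1 onset /nlw/ has 3 consonants (> 2) → phonotactically illegal
[fa] — σ1 onset /f/, coda /∅/ ok → phonotactically legal

[smo], [fa]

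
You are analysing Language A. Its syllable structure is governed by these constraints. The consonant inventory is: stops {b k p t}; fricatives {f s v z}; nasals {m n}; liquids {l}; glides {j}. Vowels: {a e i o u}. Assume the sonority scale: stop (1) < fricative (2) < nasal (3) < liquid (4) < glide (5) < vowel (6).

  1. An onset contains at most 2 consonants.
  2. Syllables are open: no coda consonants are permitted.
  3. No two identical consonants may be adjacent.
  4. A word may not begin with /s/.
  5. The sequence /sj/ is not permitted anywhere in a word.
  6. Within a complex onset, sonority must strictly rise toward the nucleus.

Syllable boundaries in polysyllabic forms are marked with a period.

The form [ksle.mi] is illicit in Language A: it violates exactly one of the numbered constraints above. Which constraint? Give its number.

1

[ksle.mi]: syllable 1 onset /ksl/ has 3 consonants (> 2).
This is a violation of constraint 1: "An onset contains at most 2 consonants."
The remaining constraints (2, 3, 4, 5, 6) are satisfied.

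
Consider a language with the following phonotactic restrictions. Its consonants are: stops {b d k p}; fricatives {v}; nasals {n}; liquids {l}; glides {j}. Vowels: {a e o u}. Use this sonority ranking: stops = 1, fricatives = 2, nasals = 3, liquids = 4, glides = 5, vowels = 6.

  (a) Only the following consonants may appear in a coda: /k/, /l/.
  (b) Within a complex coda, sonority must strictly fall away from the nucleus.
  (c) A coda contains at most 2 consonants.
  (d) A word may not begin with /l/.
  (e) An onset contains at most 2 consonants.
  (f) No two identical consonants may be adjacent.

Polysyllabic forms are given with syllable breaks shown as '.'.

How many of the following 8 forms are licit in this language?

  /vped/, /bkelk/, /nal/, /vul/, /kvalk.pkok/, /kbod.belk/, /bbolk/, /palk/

5

/vped/ — violates constraint (a): syllable 1 coda contains /d/, which is not a licensed coda consonant → illicit
/bkelk/ — σ1 onset /bk/ (2C), coda /lk/ (4→1 falls) ok → licit
/nal/ — σ1 onset /n/, coda /l/ ok → licit
/vul/ — σ1 onset /v/, coda /l/ ok → licit
/kvalk.pkok/ — σ1 onset /kv/ (2C), coda /lk/ (4→1 falls) ok; σ2 onset /pk/ (2C), coda /k/ ok → licit
/kbod.belk/ — violates constraint (a): syllable 1 coda contains /d/, which is not a licensed coda consonant → illicit
/bbolk/ — violates constraint (f): adjacent identical consonants /bb/ → illicit
/palk/ — σ1 onset /p/, coda /lk/ (4→1 falls) ok → licit
Licit: /bkelk/, /nal/, /vul/, /kvalk.pkok/, /palk/ → 5.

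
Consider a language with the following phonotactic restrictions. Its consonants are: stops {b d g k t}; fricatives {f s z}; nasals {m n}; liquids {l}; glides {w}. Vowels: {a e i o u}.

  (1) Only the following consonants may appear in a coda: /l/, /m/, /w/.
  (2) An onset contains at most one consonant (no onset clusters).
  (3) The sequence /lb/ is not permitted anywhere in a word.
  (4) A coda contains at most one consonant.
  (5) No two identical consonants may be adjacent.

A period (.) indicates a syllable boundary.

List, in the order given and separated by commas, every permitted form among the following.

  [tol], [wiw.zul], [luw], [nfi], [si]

[tol], [wiw.zul], [luw], [si]

[tol] — σ1 onset /t/, coda /l/ ok → permitted
[wiw.zul] — σ1 onset /w/, coda /w/ ok; σ2 onset /z/, coda /l/ ok → permitted
[luw] — σ1 onset /l/, coda /w/ ok → permitted
[nfi] — violates constraint 2: syllable 1 onset /nf/ has 2 consonants (> 1) → not permitted
[si] — σ1 onset /s/, coda /∅/ ok → permitted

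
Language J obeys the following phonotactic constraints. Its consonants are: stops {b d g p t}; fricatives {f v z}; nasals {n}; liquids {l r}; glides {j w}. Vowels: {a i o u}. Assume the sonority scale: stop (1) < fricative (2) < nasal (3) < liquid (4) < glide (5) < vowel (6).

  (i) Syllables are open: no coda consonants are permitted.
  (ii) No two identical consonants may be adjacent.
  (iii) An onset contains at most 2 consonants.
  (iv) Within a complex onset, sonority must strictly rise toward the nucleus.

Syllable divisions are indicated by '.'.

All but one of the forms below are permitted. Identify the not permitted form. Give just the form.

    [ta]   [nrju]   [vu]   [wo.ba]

[nrju]

[ta] — σ1 onset /t/, coda /∅/ ok → permitted
[nrju] — violates constraint (iii): syllable 1 onset /nrj/ has 3 consonants (> 2) → not permitted
[vu] — σ1 onset /v/, coda /∅/ ok → permitted
[wo.ba] — σ1 onset /w/, coda /∅/ ok; σ2 onset /b/, coda /∅/ ok → permitted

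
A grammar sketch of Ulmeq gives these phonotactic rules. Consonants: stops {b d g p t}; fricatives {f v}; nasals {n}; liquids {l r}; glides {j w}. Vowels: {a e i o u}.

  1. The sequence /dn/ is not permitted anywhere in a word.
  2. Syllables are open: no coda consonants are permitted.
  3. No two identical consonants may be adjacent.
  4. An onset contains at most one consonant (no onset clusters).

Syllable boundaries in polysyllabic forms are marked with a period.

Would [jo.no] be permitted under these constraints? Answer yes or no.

yes

[jo.no] — σ1 onset /j/, coda /∅/ ok; σ2 onset /n/, coda /∅/ ok → permitted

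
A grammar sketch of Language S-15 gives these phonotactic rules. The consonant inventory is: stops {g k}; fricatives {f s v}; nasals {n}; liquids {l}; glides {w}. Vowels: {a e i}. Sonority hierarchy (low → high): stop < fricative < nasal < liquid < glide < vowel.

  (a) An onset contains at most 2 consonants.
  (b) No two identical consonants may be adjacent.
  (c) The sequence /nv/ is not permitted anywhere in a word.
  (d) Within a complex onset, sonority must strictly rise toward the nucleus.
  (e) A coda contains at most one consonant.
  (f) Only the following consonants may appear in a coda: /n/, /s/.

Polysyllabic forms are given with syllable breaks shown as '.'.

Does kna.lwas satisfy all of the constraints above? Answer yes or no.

yes

kna.lwas — σ1 onset /kn/ (1→3 rises), coda /∅/ ok; σ2 onset /lw/ (4→5 rises), coda /s/ ok → permitted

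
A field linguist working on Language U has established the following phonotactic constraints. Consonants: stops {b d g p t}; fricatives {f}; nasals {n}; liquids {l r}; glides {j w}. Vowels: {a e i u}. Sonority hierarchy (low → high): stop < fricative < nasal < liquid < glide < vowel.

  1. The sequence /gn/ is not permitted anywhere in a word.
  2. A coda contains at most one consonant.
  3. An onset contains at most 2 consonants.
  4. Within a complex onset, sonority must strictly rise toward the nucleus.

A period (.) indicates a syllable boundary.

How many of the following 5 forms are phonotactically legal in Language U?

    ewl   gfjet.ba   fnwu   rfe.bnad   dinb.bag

0

ewl — violates constraint 2: syllable 1 coda /wl/ has 2 consonants (> 1) → phonotactically illegal
gfjet.ba — violates constraint 3: syllable 1 onset /gfj/ has 3 consonants (> 2) → phonotactically illegal
fnwu — violates constraint 3: syllable 1 onset /fnw/ has 3 consonants (> 2) → phonotactically illegal
rfe.bnad — violates constraint 4: syllable 1 onset /rf/: /r/ (liquid, 4) → /f/ (fricative, 2) does not rise → phonotactically illegal
dinb.bag — violates constraint 2: syllable 1 coda /nb/ has 2 consonants (> 1) → phonotactically illegal
No form is phonotactically legal → 0.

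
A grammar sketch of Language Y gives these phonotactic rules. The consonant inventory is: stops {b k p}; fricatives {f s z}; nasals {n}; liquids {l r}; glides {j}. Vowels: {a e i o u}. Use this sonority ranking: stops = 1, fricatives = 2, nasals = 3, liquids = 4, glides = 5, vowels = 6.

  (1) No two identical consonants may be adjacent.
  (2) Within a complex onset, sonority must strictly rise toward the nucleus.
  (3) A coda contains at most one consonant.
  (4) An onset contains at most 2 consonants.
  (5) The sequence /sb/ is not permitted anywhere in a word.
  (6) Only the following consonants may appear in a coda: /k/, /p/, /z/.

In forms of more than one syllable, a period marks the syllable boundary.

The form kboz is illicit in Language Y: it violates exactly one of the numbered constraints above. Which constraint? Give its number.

2

kboz: syllable 1 onset /kb/: /k/ (stop, 1) → /b/ (stop, 1) does not rise.
This is a violation of constraint 2: "Within a complex onset, sonority must strictly rise toward the nucleus."
The remaining constraints (1, 3, 4, 5, 6) are satisfied.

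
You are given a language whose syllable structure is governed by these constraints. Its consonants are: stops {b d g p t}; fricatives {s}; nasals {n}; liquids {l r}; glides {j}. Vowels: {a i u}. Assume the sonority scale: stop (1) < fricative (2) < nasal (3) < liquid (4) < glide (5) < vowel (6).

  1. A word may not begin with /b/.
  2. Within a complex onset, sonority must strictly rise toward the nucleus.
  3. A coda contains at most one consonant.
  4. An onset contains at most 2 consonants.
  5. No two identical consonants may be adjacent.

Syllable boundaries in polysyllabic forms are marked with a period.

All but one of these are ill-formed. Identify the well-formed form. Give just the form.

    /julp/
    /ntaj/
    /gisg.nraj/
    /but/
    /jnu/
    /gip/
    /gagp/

/julp/ — violates constraint 3: syllable 1 coda /lp/ has 2 consonants (> 1) → ill-formed
/ntaj/ — violates constraint 2: syllable 1 onset /nt/: /n/ (nasal, 3) → /t/ (stop, 1) does not rise → ill-formed
/gisg.nraj/ — violates constraint 3: syllable 1 coda /sg/ has 2 consonants (> 1) → ill-formed
/but/ — violates constraint 1: word begins with /b/ → ill-formed
/jnu/ — violates constraint 2: syllable 1 onset /jn/: /j/ (glide, 5) → /n/ (nasal, 3) does not rise → ill-formed
/gip/ — σ1 onset /g/, coda /p/ ok → well-formed
/gagp/ — violates constraint 3: syllable 1 coda /gp/ has 2 consonants (> 1) → ill-formed

/gip/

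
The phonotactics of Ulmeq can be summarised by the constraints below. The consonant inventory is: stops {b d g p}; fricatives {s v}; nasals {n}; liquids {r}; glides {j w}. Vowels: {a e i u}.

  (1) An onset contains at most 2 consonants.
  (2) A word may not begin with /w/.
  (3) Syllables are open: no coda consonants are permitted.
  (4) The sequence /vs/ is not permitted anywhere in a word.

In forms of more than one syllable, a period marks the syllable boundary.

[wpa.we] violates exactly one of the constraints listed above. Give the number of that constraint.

[wpa.we]: word begins with /w/.
This is a violation of constraint 2: "A word may not begin with /w/."
The remaining constraints (1, 3, 4) are satisfied.

2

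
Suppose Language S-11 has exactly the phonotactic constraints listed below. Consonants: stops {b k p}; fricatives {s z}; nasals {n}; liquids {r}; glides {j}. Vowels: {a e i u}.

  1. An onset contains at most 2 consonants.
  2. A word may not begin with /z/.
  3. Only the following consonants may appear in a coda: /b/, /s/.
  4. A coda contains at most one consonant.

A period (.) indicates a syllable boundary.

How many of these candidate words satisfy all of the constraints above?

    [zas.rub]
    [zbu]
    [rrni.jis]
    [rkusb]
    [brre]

[zas.rub] — violates constraint 2: word begins with /z/ → phonotactically illegal
[zbu] — violates constraint 2: word begins with /z/ → phonotactically illegal
[rrni.jis] — violates constraint 1: syllable 1 onset /rrn/ has 3 consonants (> 2) → phonotactically illegal
[rkusb] — violates constraint 4: syllable 1 coda /sb/ has 2 consonants (> 1) → phonotactically illegal
[brre] — violates constraint 1: syllable 1 onset /brr/ has 3 consonants (> 2) → phonotactically illegal
No form is phonotactically legal → 0.

0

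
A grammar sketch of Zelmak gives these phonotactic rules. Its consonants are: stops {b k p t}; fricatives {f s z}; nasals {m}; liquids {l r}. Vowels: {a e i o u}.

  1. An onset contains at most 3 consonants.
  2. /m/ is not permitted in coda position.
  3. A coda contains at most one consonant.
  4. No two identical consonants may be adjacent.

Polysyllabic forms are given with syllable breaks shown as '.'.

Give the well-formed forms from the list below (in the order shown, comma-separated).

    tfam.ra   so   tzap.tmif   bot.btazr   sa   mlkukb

so, tzap.tmif, sa

tfam.ra — violates constraint 2: syllable 1 coda contains /m/ → ill-formed
so — σ1 onset /s/, coda /∅/ ok → well-formed
tzap.tmif — σ1 onset /tz/ (2C), coda /p/ ok; σ2 onset /tm/ (2C), coda /f/ ok → well-formed
bot.btazr — violates constraint 3: syllable 2 coda /zr/ has 2 consonants (> 1) → ill-formed
sa — σ1 onset /s/, coda /∅/ ok → well-formed
mlkukb — violates constraint 3: syllable 1 coda /kb/ has 2 consonants (> 1) → ill-formed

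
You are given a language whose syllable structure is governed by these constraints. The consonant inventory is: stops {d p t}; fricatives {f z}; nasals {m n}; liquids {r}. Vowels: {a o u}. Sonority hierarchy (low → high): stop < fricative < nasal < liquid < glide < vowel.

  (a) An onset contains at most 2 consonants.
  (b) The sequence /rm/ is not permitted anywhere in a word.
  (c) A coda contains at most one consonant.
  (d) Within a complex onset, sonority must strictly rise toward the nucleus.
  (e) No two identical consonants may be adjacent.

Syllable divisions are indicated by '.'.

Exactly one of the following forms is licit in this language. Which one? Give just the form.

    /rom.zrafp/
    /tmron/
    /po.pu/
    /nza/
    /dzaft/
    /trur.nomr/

/rom.zrafp/ — violates constraint (c): syllable 2 coda /fp/ has 2 consonants (> 1) → illicit
/tmron/ — violates constraint (a): syllable 1 onset /tmr/ has 3 consonants (> 2) → illicit
/po.pu/ — σ1 onset /p/, coda /∅/ ok; σ2 onset /p/, coda /∅/ ok → licit
/nza/ — violates constraint (d): syllable 1 onset /nz/: /n/ (nasal, 3) → /z/ (fricative, 2) does not rise → illicit
/dzaft/ — violates constraint (c): syllable 1 coda /ft/ has 2 consonants (> 1) → illicit
/trur.nomr/ — violates constraint (c): syllable 2 coda /mr/ has 2 consonants (> 1) → illicit

/po.pu/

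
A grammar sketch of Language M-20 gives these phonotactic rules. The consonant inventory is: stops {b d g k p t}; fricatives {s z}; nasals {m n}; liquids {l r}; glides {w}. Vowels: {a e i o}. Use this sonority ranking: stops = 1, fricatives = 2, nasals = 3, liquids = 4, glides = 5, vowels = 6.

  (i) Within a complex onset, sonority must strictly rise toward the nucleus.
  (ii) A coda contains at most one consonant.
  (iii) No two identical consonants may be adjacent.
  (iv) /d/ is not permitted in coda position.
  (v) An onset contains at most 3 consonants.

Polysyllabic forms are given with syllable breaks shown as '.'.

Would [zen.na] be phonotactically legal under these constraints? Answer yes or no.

no

[zen.na] — violates constraint (iii): adjacent identical consonants /nn/ → phonotactically illegal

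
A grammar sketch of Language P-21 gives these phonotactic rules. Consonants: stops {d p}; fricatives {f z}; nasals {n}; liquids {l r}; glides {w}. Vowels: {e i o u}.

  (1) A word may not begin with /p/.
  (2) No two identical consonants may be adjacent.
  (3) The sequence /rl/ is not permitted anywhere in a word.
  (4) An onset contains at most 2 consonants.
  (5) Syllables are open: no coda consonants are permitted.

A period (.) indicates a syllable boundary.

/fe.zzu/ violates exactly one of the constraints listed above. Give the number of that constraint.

2

/fe.zzu/: adjacent identical consonants /zz/.
This is a violation of constraint 2: "No two identical consonants may be adjacent."
The remaining constraints (1, 3, 4, 5) are satisfied.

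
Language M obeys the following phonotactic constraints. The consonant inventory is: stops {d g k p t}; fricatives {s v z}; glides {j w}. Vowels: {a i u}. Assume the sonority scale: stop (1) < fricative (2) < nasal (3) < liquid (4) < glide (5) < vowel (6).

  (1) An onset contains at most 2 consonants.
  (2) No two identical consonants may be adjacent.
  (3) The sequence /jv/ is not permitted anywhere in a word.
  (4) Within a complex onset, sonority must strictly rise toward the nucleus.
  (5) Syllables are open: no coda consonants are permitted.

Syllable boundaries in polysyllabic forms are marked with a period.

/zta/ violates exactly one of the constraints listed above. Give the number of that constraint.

/zta/: syllable 1 onset /zt/: /z/ (fricative, 2) → /t/ (stop, 1) does not rise.
This is a violation of constraint 4: "Within a complex onset, sonority must strictly rise toward the nucleus."
The remaining constraints (1, 2, 3, 5) are satisfied.

4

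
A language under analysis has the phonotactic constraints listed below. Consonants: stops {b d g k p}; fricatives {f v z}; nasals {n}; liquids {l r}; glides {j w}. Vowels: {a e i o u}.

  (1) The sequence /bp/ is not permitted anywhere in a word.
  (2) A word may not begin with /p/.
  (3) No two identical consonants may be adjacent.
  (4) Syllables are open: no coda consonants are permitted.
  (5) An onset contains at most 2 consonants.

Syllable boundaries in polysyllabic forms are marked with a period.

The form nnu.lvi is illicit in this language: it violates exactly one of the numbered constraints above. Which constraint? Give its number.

3

nnu.lvi: adjacent identical consonants /nn/.
This is a violation of constraint 3: "No two identical consonants may be adjacent."
The remaining constraints (1, 2, 4, 5) are satisfied.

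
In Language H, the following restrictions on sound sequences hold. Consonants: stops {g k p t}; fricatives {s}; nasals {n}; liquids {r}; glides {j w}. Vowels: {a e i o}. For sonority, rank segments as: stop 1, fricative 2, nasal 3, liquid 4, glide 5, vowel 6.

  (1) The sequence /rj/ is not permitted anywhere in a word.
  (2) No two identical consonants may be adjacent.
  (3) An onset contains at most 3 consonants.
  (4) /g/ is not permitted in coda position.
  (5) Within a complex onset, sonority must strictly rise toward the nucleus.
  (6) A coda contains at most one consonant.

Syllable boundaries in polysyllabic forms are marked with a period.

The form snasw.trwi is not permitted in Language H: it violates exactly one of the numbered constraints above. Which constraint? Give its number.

snasw.trwi: syllable 1 coda /sw/ has 2 consonants (> 1).
This is a violation of constraint 6: "A coda contains at most one consonant."
The remaining constraints (1, 2, 3, 4, 5) are satisfied.

6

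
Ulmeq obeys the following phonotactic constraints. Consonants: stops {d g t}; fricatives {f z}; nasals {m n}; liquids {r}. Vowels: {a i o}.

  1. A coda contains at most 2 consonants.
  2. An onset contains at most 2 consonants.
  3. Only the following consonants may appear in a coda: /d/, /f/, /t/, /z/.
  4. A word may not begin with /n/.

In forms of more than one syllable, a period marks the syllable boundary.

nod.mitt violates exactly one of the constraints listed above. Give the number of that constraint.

nod.mitt: word begins with /n/.
This is a violation of constraint 4: "A word may not begin with /n/."
The remaining constraints (1, 2, 3) are satisfied.

4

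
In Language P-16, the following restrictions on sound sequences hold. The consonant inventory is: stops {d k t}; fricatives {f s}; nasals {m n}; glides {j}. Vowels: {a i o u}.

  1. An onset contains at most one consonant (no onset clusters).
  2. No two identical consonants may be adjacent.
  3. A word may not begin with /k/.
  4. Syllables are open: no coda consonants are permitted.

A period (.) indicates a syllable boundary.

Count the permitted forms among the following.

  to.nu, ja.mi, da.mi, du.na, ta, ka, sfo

5

to.nu — σ1 onset /t/, coda /∅/ ok; σ2 onset /n/, coda /∅/ ok → permitted
ja.mi — σ1 onset /j/, coda /∅/ ok; σ2 onset /m/, coda /∅/ ok → permitted
da.mi — σ1 onset /d/, coda /∅/ ok; σ2 onset /m/, coda /∅/ ok → permitted
du.na — σ1 onset /d/, coda /∅/ ok; σ2 onset /n/, coda /∅/ ok → permitted
ta — σ1 onset /t/, coda /∅/ ok → permitted
ka — violates constraint 3: word begins with /k/ → not permitted
sfo — violates constraint 1: syllable 1 onset /sf/ has 2 consonants (> 1) → not permitted
Permitted: to.nu, ja.mi, da.mi, du.na, ta → 5.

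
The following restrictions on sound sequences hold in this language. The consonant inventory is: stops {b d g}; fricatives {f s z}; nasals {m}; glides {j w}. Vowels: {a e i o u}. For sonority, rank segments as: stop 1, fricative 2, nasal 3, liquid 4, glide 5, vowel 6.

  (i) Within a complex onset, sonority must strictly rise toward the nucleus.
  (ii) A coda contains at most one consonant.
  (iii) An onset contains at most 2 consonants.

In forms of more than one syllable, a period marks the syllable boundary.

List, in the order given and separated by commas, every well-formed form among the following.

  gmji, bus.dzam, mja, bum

gmji — violates constraint (iii): syllable 1 onset /gmj/ has 3 consonants (> 2) → ill-formed
bus.dzam — σ1 onset /b/, coda /s/ ok; σ2 onset /dz/ (1→2 rises), coda /m/ ok → well-formed
mja — σ1 onset /mj/ (3→5 rises), coda /∅/ ok → well-formed
bum — σ1 onset /b/, coda /m/ ok → well-formed

bus.dzam, mja, bum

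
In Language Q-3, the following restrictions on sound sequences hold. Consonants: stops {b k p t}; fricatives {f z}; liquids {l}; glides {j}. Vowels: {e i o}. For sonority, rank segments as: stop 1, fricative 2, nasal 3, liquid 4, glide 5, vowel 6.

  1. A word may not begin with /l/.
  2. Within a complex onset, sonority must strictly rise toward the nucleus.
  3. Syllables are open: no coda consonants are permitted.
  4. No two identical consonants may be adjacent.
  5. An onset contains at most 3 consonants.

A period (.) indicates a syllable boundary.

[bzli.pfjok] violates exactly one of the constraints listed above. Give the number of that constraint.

[bzli.pfjok]: syllable 2 coda /k/ has 1 consonant (> 0).
This is a violation of constraint 3: "Syllables are open: no coda consonants are permitted."
The remaining constraints (1, 2, 4, 5) are satisfied.

3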